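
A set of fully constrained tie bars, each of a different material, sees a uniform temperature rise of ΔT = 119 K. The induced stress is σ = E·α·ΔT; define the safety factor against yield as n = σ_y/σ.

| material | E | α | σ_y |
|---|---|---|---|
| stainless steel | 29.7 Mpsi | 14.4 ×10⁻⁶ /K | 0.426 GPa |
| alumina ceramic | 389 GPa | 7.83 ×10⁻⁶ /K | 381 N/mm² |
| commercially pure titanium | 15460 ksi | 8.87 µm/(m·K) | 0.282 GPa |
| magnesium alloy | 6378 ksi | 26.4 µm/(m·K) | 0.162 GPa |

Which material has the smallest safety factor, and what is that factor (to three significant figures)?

alumina ceramic, n = 1.05

Converting E to GPa, α to ×10⁻⁶/K, σ_y to MPa, then σ and n for each:
  stainless steel: E = 204.8, α = 14.4, σ_y = 426.0 → σ = 351 MPa, n = 1.21
  alumina ceramic: E = 389.0, α = 7.83, σ_y = 381.0 → σ = 362 MPa, n = 1.05
  commercially pure titanium: E = 106.6, α = 8.87, σ_y = 282.0 → σ = 113 MPa, n = 2.51
  magnesium alloy: E = 43.97, α = 26.4, σ_y = 162.0 → σ = 138 MPa, n = 1.17
Alumina ceramic has the lowest safety factor, n = 1.05.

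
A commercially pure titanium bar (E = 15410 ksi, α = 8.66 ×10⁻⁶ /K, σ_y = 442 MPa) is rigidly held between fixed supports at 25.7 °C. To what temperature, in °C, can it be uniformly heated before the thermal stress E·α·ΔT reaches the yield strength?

E = 15410 ksi = 106.2 GPa.
E·α·ΔT = 442.0 MPa ⇒ ΔT = 442.0 / (106.2×10³ × 8.66×10⁻⁶) = 480.4 K.
T = 25.7 + 480.4 = 506.1 °C.

506 °C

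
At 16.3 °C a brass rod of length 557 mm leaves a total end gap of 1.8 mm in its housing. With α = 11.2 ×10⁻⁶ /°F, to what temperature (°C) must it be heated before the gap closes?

177 °C

α = 11.2×10⁻⁶/°F × 9/5 = 20.2×10⁻⁶/K.
α·L₀·ΔT = 1.8 mm ⇒ ΔT = 1.8 / (20.2×10⁻⁶ × 557.0) = 160.3 K.
T = 16.3 + 160.3 = 176.6 °C.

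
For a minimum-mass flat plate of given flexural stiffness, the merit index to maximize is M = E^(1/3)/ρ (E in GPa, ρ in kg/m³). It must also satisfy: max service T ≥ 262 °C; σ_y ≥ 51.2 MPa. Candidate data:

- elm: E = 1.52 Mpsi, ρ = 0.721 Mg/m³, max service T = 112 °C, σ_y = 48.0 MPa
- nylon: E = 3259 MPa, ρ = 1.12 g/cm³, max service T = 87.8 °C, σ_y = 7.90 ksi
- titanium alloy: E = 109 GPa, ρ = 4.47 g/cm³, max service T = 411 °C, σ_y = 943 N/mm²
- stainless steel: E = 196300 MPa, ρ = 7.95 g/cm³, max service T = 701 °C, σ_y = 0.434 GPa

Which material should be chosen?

Screen on constraints: max service T ≥ 262 °C; σ_y ≥ 51.2 MPa. Survivors: titanium alloy, stainless steel.
In SI units:
  titanium alloy: E = 109.0 GPa, ρ = 4470 kg/m³
  stainless steel: E = 196.3 GPa, ρ = 7950 kg/m³
  titanium alloy: M = 1.07×10⁻³
  stainless steel: M = 0.731×10⁻³
Highest index: titanium alloy.

titanium alloy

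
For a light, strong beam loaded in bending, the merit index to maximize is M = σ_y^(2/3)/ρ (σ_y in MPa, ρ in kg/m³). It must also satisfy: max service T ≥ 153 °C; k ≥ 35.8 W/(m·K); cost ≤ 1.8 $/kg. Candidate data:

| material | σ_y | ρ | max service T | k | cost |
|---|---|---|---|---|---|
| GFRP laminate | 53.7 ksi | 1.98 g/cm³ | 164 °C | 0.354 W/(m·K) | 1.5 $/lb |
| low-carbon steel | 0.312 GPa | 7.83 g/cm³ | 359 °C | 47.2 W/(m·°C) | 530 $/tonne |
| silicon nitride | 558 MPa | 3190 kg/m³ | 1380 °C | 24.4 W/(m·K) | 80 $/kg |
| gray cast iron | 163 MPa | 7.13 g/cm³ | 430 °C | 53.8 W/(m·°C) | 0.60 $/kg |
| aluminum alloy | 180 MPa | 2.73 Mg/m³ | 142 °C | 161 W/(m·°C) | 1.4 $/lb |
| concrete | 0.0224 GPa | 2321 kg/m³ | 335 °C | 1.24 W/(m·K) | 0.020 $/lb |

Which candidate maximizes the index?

low-carbon steel

Screen on constraints: max service T ≥ 153 °C; k ≥ 35.8 W/(m·K); cost ≤ 1.8 $/kg. Survivors: low-carbon steel, gray cast iron.
Convert each candidate to consistent units, then evaluate M:
  low-carbon steel: σ_y = 312.0 MPa, ρ = 7830 kg/m³
  gray cast iron: σ_y = 163.0 MPa, ρ = 7130 kg/m³
  low-carbon steel: M = 5.88×10⁻³
  gray cast iron: M = 4.19×10⁻³
Low-carbon steel ranks first.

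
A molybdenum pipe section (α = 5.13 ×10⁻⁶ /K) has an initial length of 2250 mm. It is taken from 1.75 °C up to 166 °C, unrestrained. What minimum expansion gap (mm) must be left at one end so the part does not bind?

1.90 mm

ΔT = 166 − 1.75 = 164.2 K.
ΔL = α·L₀·ΔT = 5.13×10⁻⁶ × 2250 mm × 164.2 K = 1.90 mm.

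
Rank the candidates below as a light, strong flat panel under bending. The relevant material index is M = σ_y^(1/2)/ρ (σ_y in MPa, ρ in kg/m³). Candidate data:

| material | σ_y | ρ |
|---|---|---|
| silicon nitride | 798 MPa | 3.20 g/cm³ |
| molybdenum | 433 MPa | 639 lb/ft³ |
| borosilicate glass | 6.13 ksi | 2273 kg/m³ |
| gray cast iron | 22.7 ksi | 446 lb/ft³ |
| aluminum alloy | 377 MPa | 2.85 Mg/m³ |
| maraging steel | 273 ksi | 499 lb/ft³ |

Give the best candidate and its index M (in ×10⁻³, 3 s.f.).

After converting to SI:
  silicon nitride: σ_y = 798.0 MPa, ρ = 3200 kg/m³
  molybdenum: σ_y = 433.0 MPa, ρ = 10240 kg/m³
  borosilicate glass: σ_y = 42.26 MPa, ρ = 2273 kg/m³
  gray cast iron: σ_y = 156.5 MPa, ρ = 7144 kg/m³
  aluminum alloy: σ_y = 377.0 MPa, ρ = 2850 kg/m³
  maraging steel: σ_y = 1882 MPa, ρ = 7993 kg/m³
  silicon nitride: M = 8.83×10⁻³
  aluminum alloy: M = 6.81×10⁻³
  maraging steel: M = 5.43×10⁻³
  borosilicate glass: M = 2.86×10⁻³
  molybdenum: M = 2.03×10⁻³
  gray cast iron: M = 1.75×10⁻³
The maximum is for silicon nitride.

silicon nitride, M = 8.83×10⁻³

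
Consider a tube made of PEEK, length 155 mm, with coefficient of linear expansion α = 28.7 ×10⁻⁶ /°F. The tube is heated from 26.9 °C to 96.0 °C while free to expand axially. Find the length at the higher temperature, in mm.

Convert α: 28.7×10⁻⁶/°F × (9/5) = 51.7×10⁻⁶/K.
ΔT = 96.0 − 26.9 = 69.10 K.
ΔL = α·L₀·ΔT = 51.7×10⁻⁶ × 155 mm × 69.10 K = 0.553 mm.
L = L₀ + ΔL = 155 + 0.553 = 155.55 mm.

155.55 mm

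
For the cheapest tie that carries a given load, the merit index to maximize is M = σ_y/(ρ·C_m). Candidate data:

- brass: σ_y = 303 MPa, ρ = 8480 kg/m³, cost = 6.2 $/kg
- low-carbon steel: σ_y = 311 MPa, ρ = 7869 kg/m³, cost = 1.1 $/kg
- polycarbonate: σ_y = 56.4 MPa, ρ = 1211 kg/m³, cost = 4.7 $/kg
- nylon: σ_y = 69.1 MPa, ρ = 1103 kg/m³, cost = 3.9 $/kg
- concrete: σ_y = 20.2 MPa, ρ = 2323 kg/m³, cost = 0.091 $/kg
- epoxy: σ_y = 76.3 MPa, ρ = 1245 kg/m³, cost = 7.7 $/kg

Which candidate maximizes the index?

concrete

Evaluate M for each candidate:
  concrete: M = 95.6 kN·m per $
  low-carbon steel: M = 35.9 kN·m per $
  nylon: M = 16.1 kN·m per $
  polycarbonate: M = 9.91 kN·m per $
  epoxy: M = 7.96 kN·m per $
  brass: M = 5.76 kN·m per $
Concrete ranks first.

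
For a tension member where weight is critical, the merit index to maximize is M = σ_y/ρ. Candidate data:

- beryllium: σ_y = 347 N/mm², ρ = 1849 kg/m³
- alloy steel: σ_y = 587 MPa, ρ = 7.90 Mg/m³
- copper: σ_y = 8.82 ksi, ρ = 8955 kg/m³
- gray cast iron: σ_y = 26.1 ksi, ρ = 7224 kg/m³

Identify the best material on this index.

In SI units:
  beryllium: σ_y = 347.0 MPa, ρ = 1849 kg/m³
  alloy steel: σ_y = 587.0 MPa, ρ = 7900 kg/m³
  copper: σ_y = 60.81 MPa, ρ = 8955 kg/m³
  gray cast iron: σ_y = 180.0 MPa, ρ = 7224 kg/m³
  beryllium: M = 188 kN·m/kg
  alloy steel: M = 74.3 kN·m/kg
  gray cast iron: M = 24.9 kN·m/kg
  copper: M = 6.79 kN·m/kg
Beryllium has the largest M.

beryllium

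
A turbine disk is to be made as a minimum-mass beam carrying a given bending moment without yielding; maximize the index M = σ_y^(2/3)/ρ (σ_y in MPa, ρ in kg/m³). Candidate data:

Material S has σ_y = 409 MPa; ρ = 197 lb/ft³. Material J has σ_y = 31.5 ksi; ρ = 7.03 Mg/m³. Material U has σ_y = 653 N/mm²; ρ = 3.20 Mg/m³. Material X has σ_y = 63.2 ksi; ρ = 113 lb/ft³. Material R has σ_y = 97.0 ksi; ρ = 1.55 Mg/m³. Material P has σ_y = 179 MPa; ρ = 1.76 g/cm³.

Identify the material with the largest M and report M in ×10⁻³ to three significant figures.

material R, M = 49.3×10⁻³

Convert each candidate to consistent units, then evaluate M:
  material S: σ_y = 409.0 MPa, ρ = 3156 kg/m³
  material J: σ_y = 217.2 MPa, ρ = 7030 kg/m³
  material U: σ_y = 653.0 MPa, ρ = 3200 kg/m³
  material X: σ_y = 435.7 MPa, ρ = 1810 kg/m³
  material R: σ_y = 668.8 MPa, ρ = 1550 kg/m³
  material P: σ_y = 179.0 MPa, ρ = 1760 kg/m³
  material R: M = 49.3×10⁻³
  material X: M = 31.8×10⁻³
  material U: M = 23.5×10⁻³
  material P: M = 18.0×10⁻³
  material S: M = 17.5×10⁻³
  material J: M = 5.14×10⁻³
Material R ranks first.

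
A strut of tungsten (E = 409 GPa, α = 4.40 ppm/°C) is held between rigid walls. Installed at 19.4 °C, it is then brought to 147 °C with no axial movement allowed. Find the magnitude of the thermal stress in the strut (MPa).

230 MPa

ΔT = 127.6 K. Constrained thermal stress σ = E·α·ΔT = 409.0×10³ MPa × 4.40×10⁻⁶ × 127.6 = 230 MPa (compressive).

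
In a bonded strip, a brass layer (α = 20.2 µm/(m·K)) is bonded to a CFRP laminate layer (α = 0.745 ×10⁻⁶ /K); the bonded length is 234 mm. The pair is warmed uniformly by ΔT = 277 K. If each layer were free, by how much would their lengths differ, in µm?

Δα = |20.2 − 0.745|×10⁻⁶/K = 19.5×10⁻⁶/K.
ΔL_mismatch = Δα·L·ΔT = 19.5×10⁻⁶ × 234.0 mm × 277.0 K = 1260 µm.

1260 µm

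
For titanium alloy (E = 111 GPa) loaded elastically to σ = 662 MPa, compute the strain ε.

ε = σ/E = 662 / 111000 = 5.96×10⁻³.

5.96×10⁻³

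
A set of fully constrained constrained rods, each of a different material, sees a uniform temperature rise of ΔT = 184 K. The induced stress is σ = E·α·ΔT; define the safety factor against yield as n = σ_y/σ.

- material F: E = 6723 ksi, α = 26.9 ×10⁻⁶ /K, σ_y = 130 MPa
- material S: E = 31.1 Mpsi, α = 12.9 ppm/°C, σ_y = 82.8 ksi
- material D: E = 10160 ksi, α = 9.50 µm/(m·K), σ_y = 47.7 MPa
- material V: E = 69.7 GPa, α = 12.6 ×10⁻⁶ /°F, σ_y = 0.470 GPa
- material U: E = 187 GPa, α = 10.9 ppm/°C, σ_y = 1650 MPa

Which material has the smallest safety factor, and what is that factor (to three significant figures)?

With everything in SI (GPa, ×10⁻⁶/K, MPa):
  material F: E = 46.35, α = 26.9, σ_y = 130.0 → σ = 229 MPa, n = 0.567
  material S: E = 214.4, α = 12.9, σ_y = 570.9 → σ = 509 MPa, n = 1.12
  material D: E = 70.05, α = 9.50, σ_y = 47.70 → σ = 122 MPa, n = 0.390
  material V: E = 69.70, α = 22.7, σ_y = 470.0 → σ = 291 MPa, n = 1.62
  material U: E = 187.0, α = 10.9, σ_y = 1650 → σ = 375 MPa, n = 4.40
Smallest n: material D with n = 0.390.

material D, n = 0.390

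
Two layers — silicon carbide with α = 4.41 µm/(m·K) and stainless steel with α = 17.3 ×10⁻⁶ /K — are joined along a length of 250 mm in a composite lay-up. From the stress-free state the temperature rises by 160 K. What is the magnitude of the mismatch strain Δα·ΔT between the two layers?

2.06×10⁻³

Δα = |4.41 − 17.3|×10⁻⁶/K = 12.9×10⁻⁶/K.
Mismatch strain = Δα·ΔT = 12.9×10⁻⁶ × 160.0 = 2.06×10⁻³.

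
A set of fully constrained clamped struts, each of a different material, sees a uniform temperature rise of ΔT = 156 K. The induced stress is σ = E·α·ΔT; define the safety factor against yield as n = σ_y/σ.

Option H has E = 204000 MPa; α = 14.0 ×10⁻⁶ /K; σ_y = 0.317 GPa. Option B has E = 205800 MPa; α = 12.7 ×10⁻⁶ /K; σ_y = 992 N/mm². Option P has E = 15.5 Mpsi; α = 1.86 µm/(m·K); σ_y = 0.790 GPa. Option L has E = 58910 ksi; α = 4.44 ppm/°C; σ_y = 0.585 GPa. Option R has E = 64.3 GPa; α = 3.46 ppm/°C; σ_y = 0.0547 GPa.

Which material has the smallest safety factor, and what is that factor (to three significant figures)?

With everything in SI (GPa, ×10⁻⁶/K, MPa):
  option H: E = 204.0, α = 14.0, σ_y = 317.0 → σ = 446 MPa, n = 0.712
  option B: E = 205.8, α = 12.7, σ_y = 992.0 → σ = 408 MPa, n = 2.43
  option P: E = 106.9, α = 1.86, σ_y = 790.0 → σ = 31.0 MPa, n = 25.5
  option L: E = 406.2, α = 4.44, σ_y = 585.0 → σ = 281 MPa, n = 2.08
  option R: E = 64.30, α = 3.46, σ_y = 54.70 → σ = 34.7 MPa, n = 1.58
Smallest n: option H with n = 0.712.

option H, n = 0.712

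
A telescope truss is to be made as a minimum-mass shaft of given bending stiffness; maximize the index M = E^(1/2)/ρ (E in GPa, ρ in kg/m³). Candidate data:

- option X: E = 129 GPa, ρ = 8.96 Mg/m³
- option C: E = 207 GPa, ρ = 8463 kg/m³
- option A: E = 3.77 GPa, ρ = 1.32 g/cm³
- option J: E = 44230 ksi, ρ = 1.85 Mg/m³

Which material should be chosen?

option J

Convert each candidate to consistent units, then evaluate M:
  option X: E = 129.0 GPa, ρ = 8960 kg/m³
  option C: E = 207.0 GPa, ρ = 8463 kg/m³
  option A: E = 3.770 GPa, ρ = 1320 kg/m³
  option J: E = 305.0 GPa, ρ = 1850 kg/m³
  option J: M = 9.44×10⁻³
  option C: M = 1.70×10⁻³
  option A: M = 1.47×10⁻³
  option X: M = 1.27×10⁻³
Highest index: option J.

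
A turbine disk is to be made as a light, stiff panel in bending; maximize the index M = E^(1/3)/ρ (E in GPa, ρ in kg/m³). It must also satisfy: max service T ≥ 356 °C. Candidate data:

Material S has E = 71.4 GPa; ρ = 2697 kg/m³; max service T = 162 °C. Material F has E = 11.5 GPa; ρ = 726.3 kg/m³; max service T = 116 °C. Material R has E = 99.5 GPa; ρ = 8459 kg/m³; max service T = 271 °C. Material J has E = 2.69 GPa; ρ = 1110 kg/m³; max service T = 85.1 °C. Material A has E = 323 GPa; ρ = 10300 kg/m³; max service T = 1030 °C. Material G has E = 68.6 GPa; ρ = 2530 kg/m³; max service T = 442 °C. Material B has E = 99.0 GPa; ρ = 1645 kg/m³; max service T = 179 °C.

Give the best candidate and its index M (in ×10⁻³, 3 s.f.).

material G, M = 1.62×10⁻³

Screen on constraints: max service T ≥ 356 °C. Survivors: material A, material G.
Per-candidate index values:
  material G: M = 1.62×10⁻³
  material A: M = 0.666×10⁻³
The maximum is for material G.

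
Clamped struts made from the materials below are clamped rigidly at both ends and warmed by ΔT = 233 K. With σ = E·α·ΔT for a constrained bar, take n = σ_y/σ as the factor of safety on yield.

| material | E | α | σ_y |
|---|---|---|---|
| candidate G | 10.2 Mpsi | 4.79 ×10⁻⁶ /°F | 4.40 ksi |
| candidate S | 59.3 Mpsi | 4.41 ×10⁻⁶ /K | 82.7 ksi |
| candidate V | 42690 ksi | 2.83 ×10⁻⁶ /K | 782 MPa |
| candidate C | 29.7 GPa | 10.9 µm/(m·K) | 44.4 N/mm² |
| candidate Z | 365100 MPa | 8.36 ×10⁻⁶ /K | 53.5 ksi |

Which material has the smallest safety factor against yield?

candidate G

Converting E to GPa, α to ×10⁻⁶/K, σ_y to MPa, then σ and n for each:
  candidate G: E = 70.33, α = 8.62, σ_y = 30.34 → σ = 141 MPa, n = 0.215
  candidate S: E = 408.9, α = 4.41, σ_y = 570.2 → σ = 420 MPa, n = 1.36
  candidate V: E = 294.3, α = 2.83, σ_y = 782.0 → σ = 194 MPa, n = 4.03
  candidate C: E = 29.70, α = 10.9, σ_y = 44.40 → σ = 75.4 MPa, n = 0.589
  candidate Z: E = 365.1, α = 8.36, σ_y = 368.9 → σ = 711 MPa, n = 0.519
Smallest n: candidate G with n = 0.215.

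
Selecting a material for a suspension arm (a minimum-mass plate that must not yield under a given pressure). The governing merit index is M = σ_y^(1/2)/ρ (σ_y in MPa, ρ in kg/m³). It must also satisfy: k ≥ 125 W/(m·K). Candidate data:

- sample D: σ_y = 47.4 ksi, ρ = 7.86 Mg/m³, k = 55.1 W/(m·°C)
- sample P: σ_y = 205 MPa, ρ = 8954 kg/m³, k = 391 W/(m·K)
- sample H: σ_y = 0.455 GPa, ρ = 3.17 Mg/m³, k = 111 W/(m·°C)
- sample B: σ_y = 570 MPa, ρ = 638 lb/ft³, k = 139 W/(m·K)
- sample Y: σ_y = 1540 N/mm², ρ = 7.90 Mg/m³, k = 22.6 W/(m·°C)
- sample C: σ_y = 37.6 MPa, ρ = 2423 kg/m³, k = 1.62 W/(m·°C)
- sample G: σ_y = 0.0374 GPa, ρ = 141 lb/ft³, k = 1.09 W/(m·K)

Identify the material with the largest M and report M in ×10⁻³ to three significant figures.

sample B, M = 2.34×10⁻³

Screen on constraints: k ≥ 125 W/(m·K). Survivors: sample P, sample B.
Normalizing units and computing the index:
  sample P: σ_y = 205.0 MPa, ρ = 8954 kg/m³
  sample B: σ_y = 570.0 MPa, ρ = 10220 kg/m³
  sample B: M = 2.34×10⁻³
  sample P: M = 1.60×10⁻³
Highest index: sample B.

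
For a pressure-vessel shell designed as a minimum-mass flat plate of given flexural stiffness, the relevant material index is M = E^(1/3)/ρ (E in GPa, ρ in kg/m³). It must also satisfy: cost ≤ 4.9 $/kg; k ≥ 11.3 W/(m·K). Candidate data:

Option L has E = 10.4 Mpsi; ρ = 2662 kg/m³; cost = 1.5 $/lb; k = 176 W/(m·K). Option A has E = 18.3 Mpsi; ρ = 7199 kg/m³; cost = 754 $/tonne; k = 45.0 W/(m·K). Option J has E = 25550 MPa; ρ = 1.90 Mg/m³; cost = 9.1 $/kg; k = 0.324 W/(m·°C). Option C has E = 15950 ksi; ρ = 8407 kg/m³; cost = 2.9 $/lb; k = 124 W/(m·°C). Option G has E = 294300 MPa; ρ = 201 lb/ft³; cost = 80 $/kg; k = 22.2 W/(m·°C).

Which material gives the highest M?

option L

Screen on constraints: cost ≤ 4.9 $/kg; k ≥ 11.3 W/(m·K). Survivors: option L, option A.
Normalizing units and computing the index:
  option L: E = 71.71 GPa, ρ = 2662 kg/m³
  option A: E = 126.2 GPa, ρ = 7199 kg/m³
  option L: M = 1.56×10⁻³
  option A: M = 0.697×10⁻³
Highest index: option L.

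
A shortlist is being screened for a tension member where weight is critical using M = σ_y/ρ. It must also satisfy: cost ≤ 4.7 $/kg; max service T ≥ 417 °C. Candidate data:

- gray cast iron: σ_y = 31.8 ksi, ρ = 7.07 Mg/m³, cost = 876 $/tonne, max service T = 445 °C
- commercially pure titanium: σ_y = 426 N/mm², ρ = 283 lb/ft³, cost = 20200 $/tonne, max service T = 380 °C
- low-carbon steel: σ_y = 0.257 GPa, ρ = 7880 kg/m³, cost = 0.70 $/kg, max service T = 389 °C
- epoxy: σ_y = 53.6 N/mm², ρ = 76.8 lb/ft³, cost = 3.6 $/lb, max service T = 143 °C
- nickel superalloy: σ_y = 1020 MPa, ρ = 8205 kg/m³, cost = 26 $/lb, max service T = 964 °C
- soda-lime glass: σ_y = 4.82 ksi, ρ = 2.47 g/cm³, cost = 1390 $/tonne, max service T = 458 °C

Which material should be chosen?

Screen on constraints: cost ≤ 4.7 $/kg; max service T ≥ 417 °C. Survivors: gray cast iron, soda-lime glass.
After converting to SI:
  gray cast iron: σ_y = 219.3 MPa, ρ = 7070 kg/m³
  soda-lime glass: σ_y = 33.23 MPa, ρ = 2470 kg/m³
  gray cast iron: M = 31.0 kN·m/kg
  soda-lime glass: M = 13.5 kN·m/kg
Gray cast iron ranks first.

gray cast iron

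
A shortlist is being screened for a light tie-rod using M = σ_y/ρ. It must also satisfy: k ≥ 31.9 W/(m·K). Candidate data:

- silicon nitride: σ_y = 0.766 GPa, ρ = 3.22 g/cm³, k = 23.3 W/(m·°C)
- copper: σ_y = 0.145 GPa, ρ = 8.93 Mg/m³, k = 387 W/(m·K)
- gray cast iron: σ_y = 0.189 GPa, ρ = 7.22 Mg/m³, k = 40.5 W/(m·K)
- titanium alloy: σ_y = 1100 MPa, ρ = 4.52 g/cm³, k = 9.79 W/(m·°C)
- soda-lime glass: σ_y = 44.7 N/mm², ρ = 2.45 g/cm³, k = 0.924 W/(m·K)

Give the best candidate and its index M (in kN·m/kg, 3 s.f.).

Screen on constraints: k ≥ 31.9 W/(m·K). Survivors: copper, gray cast iron.
Convert each candidate to consistent units, then evaluate M:
  copper: σ_y = 145.0 MPa, ρ = 8930 kg/m³
  gray cast iron: σ_y = 189.0 MPa, ρ = 7220 kg/m³
  gray cast iron: M = 26.2 kN·m/kg
  copper: M = 16.2 kN·m/kg
Gray cast iron has the largest M.

gray cast iron, M = 26.2 kN·m/kg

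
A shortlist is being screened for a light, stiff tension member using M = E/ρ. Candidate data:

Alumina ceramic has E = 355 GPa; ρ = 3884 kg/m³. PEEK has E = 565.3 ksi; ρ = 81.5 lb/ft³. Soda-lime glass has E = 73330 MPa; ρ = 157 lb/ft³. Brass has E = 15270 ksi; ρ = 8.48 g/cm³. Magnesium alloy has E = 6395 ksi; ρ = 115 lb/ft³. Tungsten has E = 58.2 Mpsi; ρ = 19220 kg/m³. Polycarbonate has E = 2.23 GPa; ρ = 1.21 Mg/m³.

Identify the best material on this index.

alumina ceramic

Convert each candidate to consistent units, then evaluate M:
  alumina ceramic: E = 355.0 GPa, ρ = 3884 kg/m³
  PEEK: E = 3.898 GPa, ρ = 1306 kg/m³
  soda-lime glass: E = 73.33 GPa, ρ = 2515 kg/m³
  brass: E = 105.3 GPa, ρ = 8480 kg/m³
  magnesium alloy: E = 44.09 GPa, ρ = 1842 kg/m³
  tungsten: E = 401.3 GPa, ρ = 19220 kg/m³
  polycarbonate: E = 2.230 GPa, ρ = 1210 kg/m³
  alumina ceramic: M = 91.4 MN·m/kg
  soda-lime glass: M = 29.2 MN·m/kg
  magnesium alloy: M = 23.9 MN·m/kg
  tungsten: M = 20.9 MN·m/kg
  brass: M = 12.4 MN·m/kg
  PEEK: M = 2.99 MN·m/kg
  polycarbonate: M = 1.84 MN·m/kg
Alumina ceramic has the largest M.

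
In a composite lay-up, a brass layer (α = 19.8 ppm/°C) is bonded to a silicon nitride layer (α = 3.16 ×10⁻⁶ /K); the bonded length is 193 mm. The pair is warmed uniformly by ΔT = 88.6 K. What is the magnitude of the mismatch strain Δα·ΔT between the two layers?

1.47×10⁻³

Δα = |19.8 − 3.16|×10⁻⁶/K = 16.6×10⁻⁶/K.
Mismatch strain = Δα·ΔT = 16.6×10⁻⁶ × 88.6 = 1.47×10⁻³.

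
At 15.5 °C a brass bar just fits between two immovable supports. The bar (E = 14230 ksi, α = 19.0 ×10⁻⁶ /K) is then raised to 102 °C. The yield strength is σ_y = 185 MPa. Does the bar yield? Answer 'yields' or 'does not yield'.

does not yield

E = 14230 ksi = 98.11 GPa.
ΔT = 86.50 K. Constrained thermal stress σ = E·α·ΔT = 98.11×10³ MPa × 19.0×10⁻⁶ × 86.50 = 161 MPa (compressive).
Compare to σ_y = 185 MPa: σ < σ_y, so it does not yield.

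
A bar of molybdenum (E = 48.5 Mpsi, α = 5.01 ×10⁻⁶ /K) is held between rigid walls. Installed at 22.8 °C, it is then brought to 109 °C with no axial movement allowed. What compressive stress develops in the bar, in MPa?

144 MPa

E = 48.5 Mpsi = 334.4 GPa.
ΔT = 86.20 K. Constrained thermal stress σ = E·α·ΔT = 334.4×10³ MPa × 5.01×10⁻⁶ × 86.20 = 144 MPa (compressive).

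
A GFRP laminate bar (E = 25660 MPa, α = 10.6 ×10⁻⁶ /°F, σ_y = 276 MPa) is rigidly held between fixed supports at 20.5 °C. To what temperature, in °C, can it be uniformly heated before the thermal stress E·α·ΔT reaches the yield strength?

E = 25660 MPa = 25.66 GPa.
α = 10.6×10⁻⁶/°F × 9/5 = 19.1×10⁻⁶/K.
E·α·ΔT = 276.0 MPa ⇒ ΔT = 276.0 / (25.66×10³ × 19.1×10⁻⁶) = 563.7 K.
T = 20.5 + 563.7 = 584.2 °C.

584 °C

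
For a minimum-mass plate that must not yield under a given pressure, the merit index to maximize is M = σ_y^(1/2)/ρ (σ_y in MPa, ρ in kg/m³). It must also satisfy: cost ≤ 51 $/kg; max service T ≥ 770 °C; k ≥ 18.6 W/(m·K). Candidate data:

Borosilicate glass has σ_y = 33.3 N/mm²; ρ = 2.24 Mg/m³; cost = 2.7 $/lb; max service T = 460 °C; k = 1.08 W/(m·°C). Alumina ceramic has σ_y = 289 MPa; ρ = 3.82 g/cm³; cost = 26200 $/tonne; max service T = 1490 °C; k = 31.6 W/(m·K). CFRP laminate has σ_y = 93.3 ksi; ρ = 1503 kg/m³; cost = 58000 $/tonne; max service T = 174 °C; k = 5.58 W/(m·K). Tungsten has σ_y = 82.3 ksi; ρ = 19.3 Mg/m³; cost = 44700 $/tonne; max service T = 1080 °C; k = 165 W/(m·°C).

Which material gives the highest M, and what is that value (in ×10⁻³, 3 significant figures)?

alumina ceramic, M = 4.45×10⁻³

Screen on constraints: cost ≤ 51 $/kg; max service T ≥ 770 °C; k ≥ 18.6 W/(m·K). Survivors: alumina ceramic, tungsten.
Putting every candidate on a common basis:
  alumina ceramic: σ_y = 289.0 MPa, ρ = 3820 kg/m³
  tungsten: σ_y = 567.4 MPa, ρ = 19300 kg/m³
  alumina ceramic: M = 4.45×10⁻³
  tungsten: M = 1.23×10⁻³
Alumina ceramic ranks first.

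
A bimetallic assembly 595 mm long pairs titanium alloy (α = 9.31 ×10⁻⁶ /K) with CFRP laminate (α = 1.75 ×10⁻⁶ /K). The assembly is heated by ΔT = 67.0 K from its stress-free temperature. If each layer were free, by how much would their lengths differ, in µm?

Δα = |9.31 − 1.75|×10⁻⁶/K = 7.56×10⁻⁶/K.
ΔL_mismatch = Δα·L·ΔT = 7.56×10⁻⁶ × 595.0 mm × 67.0 K = 301 µm.

301 µm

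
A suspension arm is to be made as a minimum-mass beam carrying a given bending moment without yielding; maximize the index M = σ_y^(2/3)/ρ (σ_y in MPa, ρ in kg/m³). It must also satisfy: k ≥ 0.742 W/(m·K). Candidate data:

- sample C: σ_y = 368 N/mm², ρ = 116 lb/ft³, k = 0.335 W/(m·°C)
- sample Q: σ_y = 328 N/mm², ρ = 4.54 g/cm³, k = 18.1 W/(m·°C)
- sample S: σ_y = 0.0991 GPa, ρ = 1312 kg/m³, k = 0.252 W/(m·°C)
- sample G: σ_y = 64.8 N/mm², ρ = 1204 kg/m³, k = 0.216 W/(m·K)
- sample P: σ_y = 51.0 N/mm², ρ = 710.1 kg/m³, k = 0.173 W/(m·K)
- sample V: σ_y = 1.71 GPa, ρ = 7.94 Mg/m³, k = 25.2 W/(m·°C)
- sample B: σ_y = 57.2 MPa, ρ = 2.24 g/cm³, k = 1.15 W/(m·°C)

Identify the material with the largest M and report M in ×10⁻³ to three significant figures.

Screen on constraints: k ≥ 0.742 W/(m·K). Survivors: sample Q, sample V, sample B.
In SI units:
  sample Q: σ_y = 328.0 MPa, ρ = 4540 kg/m³
  sample V: σ_y = 1710 MPa, ρ = 7940 kg/m³
  sample B: σ_y = 57.20 MPa, ρ = 2240 kg/m³
  sample V: M = 18.0×10⁻³
  sample Q: M = 10.5×10⁻³
  sample B: M = 6.63×10⁻³
Sample V ranks first.

sample V, M = 18.0×10⁻³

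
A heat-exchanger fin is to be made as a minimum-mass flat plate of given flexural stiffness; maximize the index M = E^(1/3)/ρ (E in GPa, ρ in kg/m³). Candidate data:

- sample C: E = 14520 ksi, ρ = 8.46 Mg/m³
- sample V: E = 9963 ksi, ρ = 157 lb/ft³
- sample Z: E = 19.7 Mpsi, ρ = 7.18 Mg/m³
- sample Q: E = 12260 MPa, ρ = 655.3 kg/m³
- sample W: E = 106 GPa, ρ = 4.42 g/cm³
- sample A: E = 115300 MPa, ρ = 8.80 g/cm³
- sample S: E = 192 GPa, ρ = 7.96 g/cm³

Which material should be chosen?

sample Q

Convert each candidate to consistent units, then evaluate M:
  sample C: E = 100.1 GPa, ρ = 8460 kg/m³
  sample V: E = 68.69 GPa, ρ = 2515 kg/m³
  sample Z: E = 135.8 GPa, ρ = 7180 kg/m³
  sample Q: E = 12.26 GPa, ρ = 655.3 kg/m³
  sample W: E = 106.0 GPa, ρ = 4420 kg/m³
  sample A: E = 115.3 GPa, ρ = 8800 kg/m³
  sample S: E = 192.0 GPa, ρ = 7960 kg/m³
  sample Q: M = 3.52×10⁻³
  sample V: M = 1.63×10⁻³
  sample W: M = 1.07×10⁻³
  sample S: M = 0.725×10⁻³
  sample Z: M = 0.716×10⁻³
  sample A: M = 0.553×10⁻³
  sample C: M = 0.549×10⁻³
Sample Q ranks first.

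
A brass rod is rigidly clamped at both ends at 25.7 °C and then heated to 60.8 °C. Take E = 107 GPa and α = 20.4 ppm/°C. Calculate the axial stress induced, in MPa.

ΔT = 35.10 K. Constrained thermal stress σ = E·α·ΔT = 107.0×10³ MPa × 20.4×10⁻⁶ × 35.10 = 76.6 MPa (compressive).

76.6 MPa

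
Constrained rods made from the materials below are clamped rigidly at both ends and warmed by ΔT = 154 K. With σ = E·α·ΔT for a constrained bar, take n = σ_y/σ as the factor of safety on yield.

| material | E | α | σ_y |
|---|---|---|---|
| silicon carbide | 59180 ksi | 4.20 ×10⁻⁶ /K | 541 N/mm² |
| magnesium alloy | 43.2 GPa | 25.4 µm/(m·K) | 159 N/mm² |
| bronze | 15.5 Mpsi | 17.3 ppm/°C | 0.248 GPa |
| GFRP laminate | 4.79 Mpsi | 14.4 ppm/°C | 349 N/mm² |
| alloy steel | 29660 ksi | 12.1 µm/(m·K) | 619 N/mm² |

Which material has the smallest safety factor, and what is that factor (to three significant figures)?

bronze, n = 0.871

Converting E to GPa, α to ×10⁻⁶/K, σ_y to MPa, then σ and n for each:
  silicon carbide: E = 408.0, α = 4.20, σ_y = 541.0 → σ = 264 MPa, n = 2.05
  magnesium alloy: E = 43.20, α = 25.4, σ_y = 159.0 → σ = 169 MPa, n = 0.941
  bronze: E = 106.9, α = 17.3, σ_y = 248.0 → σ = 285 MPa, n = 0.871
  GFRP laminate: E = 33.03, α = 14.4, σ_y = 349.0 → σ = 73.2 MPa, n = 4.77
  alloy steel: E = 204.5, α = 12.1, σ_y = 619.0 → σ = 381 MPa, n = 1.62
Smallest n: bronze with n = 0.871.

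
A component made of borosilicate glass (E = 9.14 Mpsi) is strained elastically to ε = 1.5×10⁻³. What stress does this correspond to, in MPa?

94.5 MPa

E = 9.14 Mpsi = 63.02 GPa.
σ = E·ε = 63020 MPa × 1.5×10⁻³ = 94.5 MPa.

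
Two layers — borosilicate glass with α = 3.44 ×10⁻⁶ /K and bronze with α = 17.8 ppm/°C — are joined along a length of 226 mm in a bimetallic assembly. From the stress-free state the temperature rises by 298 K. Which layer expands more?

α(borosilicate glass) = 3.44×10⁻⁶/K vs α(bronze) = 17.8×10⁻⁶/K.
Higher α expands more for the same ΔT: bronze.

bronze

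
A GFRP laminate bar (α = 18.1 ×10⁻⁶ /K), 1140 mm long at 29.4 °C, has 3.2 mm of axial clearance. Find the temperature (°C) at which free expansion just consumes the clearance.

184 °C

α·L₀·ΔT = 3.2 mm ⇒ ΔT = 3.2 / (18.1×10⁻⁶ × 1140.0) = 155.1 K.
T = 29.4 + 155.1 = 184.5 °C.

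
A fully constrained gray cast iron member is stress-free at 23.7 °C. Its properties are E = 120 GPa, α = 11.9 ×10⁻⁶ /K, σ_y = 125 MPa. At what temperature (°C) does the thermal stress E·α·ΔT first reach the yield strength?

111 °C

E·α·ΔT = 125.0 MPa ⇒ ΔT = 125.0 / (120.0×10³ × 11.9×10⁻⁶) = 87.54 K.
T = 23.7 + 87.54 = 111.2 °C.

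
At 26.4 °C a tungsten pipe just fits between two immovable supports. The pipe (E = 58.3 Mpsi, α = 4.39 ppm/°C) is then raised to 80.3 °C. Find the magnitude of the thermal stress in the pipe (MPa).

95.1 MPa

E = 58.3 Mpsi = 402.0 GPa.
ΔT = 53.90 K. Constrained thermal stress σ = E·α·ΔT = 402.0×10³ MPa × 4.39×10⁻⁶ × 53.90 = 95.1 MPa (compressive).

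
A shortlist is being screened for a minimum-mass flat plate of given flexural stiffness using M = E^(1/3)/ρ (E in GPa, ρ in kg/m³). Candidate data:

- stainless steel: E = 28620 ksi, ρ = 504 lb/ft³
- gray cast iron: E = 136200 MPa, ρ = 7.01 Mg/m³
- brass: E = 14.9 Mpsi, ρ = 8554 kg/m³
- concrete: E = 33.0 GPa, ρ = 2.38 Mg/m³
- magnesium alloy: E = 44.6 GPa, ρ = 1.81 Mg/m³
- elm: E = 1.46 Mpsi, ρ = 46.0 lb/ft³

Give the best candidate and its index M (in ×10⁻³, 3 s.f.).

Putting every candidate on a common basis:
  stainless steel: E = 197.3 GPa, ρ = 8073 kg/m³
  gray cast iron: E = 136.2 GPa, ρ = 7010 kg/m³
  brass: E = 102.7 GPa, ρ = 8554 kg/m³
  concrete: E = 33.00 GPa, ρ = 2380 kg/m³
  magnesium alloy: E = 44.60 GPa, ρ = 1810 kg/m³
  elm: E = 10.07 GPa, ρ = 736.8 kg/m³
  elm: M = 2.93×10⁻³
  magnesium alloy: M = 1.96×10⁻³
  concrete: M = 1.35×10⁻³
  gray cast iron: M = 0.734×10⁻³
  stainless steel: M = 0.721×10⁻³
  brass: M = 0.548×10⁻³
Elm has the largest M.

elm, M = 2.93×10⁻³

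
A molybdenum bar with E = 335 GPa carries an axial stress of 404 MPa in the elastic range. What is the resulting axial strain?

1.21×10⁻³

ε = σ/E = 404 / 335000 = 1.21×10⁻³.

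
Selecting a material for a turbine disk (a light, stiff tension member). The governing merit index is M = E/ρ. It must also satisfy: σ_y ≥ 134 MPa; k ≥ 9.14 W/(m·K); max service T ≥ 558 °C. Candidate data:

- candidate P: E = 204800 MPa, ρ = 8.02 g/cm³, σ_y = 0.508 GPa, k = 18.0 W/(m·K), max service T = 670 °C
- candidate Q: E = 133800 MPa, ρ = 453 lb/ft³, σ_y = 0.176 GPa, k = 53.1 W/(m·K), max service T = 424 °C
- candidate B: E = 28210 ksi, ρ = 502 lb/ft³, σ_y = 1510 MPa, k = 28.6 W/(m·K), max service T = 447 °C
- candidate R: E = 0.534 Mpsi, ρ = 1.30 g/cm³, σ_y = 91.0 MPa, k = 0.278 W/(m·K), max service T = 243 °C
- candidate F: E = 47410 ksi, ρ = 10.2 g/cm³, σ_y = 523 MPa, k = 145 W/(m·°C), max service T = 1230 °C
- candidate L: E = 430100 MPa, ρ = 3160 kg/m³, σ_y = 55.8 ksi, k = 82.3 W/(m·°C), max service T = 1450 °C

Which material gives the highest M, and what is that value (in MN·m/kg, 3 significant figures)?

Screen on constraints: σ_y ≥ 134 MPa; k ≥ 9.14 W/(m·K); max service T ≥ 558 °C. Survivors: candidate P, candidate F, candidate L.
Convert each candidate to consistent units, then evaluate M:
  candidate P: E = 204.8 GPa, ρ = 8020 kg/m³
  candidate F: E = 326.9 GPa, ρ = 10200 kg/m³
  candidate L: E = 430.1 GPa, ρ = 3160 kg/m³
  candidate L: M = 136 MN·m/kg
  candidate F: M = 32.0 MN·m/kg
  candidate P: M = 25.5 MN·m/kg
Candidate L has the largest M.

candidate L, M = 136 MN·m/kg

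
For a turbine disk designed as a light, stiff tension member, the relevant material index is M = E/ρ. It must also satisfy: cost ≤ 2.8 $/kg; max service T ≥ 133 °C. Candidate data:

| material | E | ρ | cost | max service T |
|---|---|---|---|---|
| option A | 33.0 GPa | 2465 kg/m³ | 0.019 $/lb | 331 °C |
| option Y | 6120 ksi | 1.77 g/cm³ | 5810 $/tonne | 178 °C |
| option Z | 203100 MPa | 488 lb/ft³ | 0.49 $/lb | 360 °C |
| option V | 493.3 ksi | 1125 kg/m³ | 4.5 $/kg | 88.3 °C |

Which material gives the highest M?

option Z

Screen on constraints: cost ≤ 2.8 $/kg; max service T ≥ 133 °C. Survivors: option A, option Z.
After converting to SI:
  option A: E = 33.00 GPa, ρ = 2465 kg/m³
  option Z: E = 203.1 GPa, ρ = 7817 kg/m³
  option Z: M = 26.0 MN·m/kg
  option A: M = 13.4 MN·m/kg
Option Z has the largest M.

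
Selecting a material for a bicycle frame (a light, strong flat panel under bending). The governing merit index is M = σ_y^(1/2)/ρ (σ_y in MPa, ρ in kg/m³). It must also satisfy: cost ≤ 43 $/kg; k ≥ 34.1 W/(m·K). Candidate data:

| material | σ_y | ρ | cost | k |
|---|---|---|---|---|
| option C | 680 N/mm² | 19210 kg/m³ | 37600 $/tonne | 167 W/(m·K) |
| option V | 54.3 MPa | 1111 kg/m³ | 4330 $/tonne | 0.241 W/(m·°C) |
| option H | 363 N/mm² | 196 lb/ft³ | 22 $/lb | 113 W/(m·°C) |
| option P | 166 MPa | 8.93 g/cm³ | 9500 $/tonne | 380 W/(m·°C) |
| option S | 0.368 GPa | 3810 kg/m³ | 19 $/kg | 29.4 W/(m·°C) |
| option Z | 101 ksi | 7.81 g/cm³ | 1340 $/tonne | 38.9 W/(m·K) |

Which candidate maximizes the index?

Screen on constraints: cost ≤ 43 $/kg; k ≥ 34.1 W/(m·K). Survivors: option C, option P, option Z.
Normalizing units and computing the index:
  option C: σ_y = 680.0 MPa, ρ = 19210 kg/m³
  option P: σ_y = 166.0 MPa, ρ = 8930 kg/m³
  option Z: σ_y = 696.4 MPa, ρ = 7810 kg/m³
  option Z: M = 3.38×10⁻³
  option P: M = 1.44×10⁻³
  option C: M = 1.36×10⁻³
Option Z has the largest M.

option Z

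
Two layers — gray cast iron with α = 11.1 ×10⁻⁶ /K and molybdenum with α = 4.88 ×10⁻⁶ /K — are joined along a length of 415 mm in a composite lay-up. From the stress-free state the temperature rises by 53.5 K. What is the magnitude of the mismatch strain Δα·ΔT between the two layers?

3.33×10⁻⁴

Δα = |11.1 − 4.88|×10⁻⁶/K = 6.22×10⁻⁶/K.
Mismatch strain = Δα·ΔT = 6.22×10⁻⁶ × 53.5 = 3.33×10⁻⁴.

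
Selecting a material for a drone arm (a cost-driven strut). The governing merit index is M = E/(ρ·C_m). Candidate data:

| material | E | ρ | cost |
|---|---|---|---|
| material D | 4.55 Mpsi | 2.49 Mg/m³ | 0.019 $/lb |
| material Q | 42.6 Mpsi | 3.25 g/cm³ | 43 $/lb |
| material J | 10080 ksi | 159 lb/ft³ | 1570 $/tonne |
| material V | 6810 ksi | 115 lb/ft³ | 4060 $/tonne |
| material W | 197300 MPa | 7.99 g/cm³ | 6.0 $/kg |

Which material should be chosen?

Putting every candidate on a common basis:
  material D: E = 31.37 GPa, ρ = 2490 kg/m³, cost = 0.04189 $/kg
  material Q: E = 293.7 GPa, ρ = 3250 kg/m³, cost = 94.80 $/kg
  material J: E = 69.50 GPa, ρ = 2547 kg/m³, cost = 1.570 $/kg
  material V: E = 46.95 GPa, ρ = 1842 kg/m³, cost = 4.060 $/kg
  material W: E = 197.3 GPa, ρ = 7990 kg/m³, cost = 6.000 $/kg
  material D: M = 301 MN·m per $
  material J: M = 17.4 MN·m per $
  material V: M = 6.28 MN·m per $
  material W: M = 4.12 MN·m per $
  material Q: M = 0.953 MN·m per $
Material D has the largest M.

material D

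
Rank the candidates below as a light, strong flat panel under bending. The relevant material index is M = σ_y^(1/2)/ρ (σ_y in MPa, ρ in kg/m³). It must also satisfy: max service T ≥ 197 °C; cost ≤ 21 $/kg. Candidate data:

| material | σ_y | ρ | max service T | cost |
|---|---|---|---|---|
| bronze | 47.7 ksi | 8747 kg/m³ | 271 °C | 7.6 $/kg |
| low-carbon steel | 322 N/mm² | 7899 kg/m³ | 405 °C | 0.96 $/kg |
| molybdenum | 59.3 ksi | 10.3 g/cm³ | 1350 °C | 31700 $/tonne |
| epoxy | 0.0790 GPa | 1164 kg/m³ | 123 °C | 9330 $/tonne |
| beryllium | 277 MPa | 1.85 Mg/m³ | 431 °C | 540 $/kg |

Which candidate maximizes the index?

low-carbon steel

Screen on constraints: max service T ≥ 197 °C; cost ≤ 21 $/kg. Survivors: bronze, low-carbon steel.
In SI units:
  bronze: σ_y = 328.9 MPa, ρ = 8747 kg/m³
  low-carbon steel: σ_y = 322.0 MPa, ρ = 7899 kg/m³
  low-carbon steel: M = 2.27×10⁻³
  bronze: M = 2.07×10⁻³
Highest index: low-carbon steel.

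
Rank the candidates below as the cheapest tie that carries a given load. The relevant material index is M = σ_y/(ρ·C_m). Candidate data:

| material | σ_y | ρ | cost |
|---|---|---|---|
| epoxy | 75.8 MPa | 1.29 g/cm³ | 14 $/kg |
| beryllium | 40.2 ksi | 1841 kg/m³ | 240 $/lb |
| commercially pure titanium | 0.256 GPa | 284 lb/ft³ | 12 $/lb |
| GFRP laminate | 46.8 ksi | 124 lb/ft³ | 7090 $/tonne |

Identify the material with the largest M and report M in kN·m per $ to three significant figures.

Convert each candidate to consistent units, then evaluate M:
  epoxy: σ_y = 75.80 MPa, ρ = 1290 kg/m³, cost = 14.00 $/kg
  beryllium: σ_y = 277.2 MPa, ρ = 1841 kg/m³, cost = 529.1 $/kg
  commercially pure titanium: σ_y = 256.0 MPa, ρ = 4549 kg/m³, cost = 26.46 $/kg
  GFRP laminate: σ_y = 322.7 MPa, ρ = 1986 kg/m³, cost = 7.090 $/kg
  GFRP laminate: M = 22.9 kN·m per $
  epoxy: M = 4.20 kN·m per $
  commercially pure titanium: M = 2.13 kN·m per $
  beryllium: M = 0.285 kN·m per $
GFRP laminate ranks first.

GFRP laminate, M = 22.9 kN·m per $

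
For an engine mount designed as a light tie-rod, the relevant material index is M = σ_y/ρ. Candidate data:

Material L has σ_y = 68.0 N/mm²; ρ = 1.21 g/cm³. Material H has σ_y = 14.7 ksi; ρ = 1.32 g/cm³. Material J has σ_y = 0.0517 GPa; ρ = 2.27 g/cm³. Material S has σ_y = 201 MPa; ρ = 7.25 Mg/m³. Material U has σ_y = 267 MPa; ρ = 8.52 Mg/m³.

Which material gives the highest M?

After converting to SI:
  material L: σ_y = 68.00 MPa, ρ = 1210 kg/m³
  material H: σ_y = 101.4 MPa, ρ = 1320 kg/m³
  material J: σ_y = 51.70 MPa, ρ = 2270 kg/m³
  material S: σ_y = 201.0 MPa, ρ = 7250 kg/m³
  material U: σ_y = 267.0 MPa, ρ = 8520 kg/m³
  material H: M = 76.8 kN·m/kg
  material L: M = 56.2 kN·m/kg
  material U: M = 31.3 kN·m/kg
  material S: M = 27.7 kN·m/kg
  material J: M = 22.8 kN·m/kg
The maximum is for material H.

material H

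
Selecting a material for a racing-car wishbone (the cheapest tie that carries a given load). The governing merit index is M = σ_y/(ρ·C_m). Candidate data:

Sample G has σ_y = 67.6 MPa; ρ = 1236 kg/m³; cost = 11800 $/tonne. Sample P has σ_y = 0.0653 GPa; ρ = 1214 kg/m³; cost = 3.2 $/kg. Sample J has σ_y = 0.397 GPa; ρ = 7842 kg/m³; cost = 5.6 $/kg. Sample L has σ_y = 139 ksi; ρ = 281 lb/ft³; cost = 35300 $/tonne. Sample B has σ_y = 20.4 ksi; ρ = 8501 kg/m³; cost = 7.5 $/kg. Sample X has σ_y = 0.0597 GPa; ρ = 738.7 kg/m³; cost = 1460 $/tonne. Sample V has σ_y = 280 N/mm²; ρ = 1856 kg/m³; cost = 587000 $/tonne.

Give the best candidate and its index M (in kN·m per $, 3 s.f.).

sample X, M = 55.4 kN·m per $

In SI units:
  sample G: σ_y = 67.60 MPa, ρ = 1236 kg/m³, cost = 11.80 $/kg
  sample P: σ_y = 65.30 MPa, ρ = 1214 kg/m³, cost = 3.200 $/kg
  sample J: σ_y = 397.0 MPa, ρ = 7842 kg/m³, cost = 5.600 $/kg
  sample L: σ_y = 958.4 MPa, ρ = 4501 kg/m³, cost = 35.30 $/kg
  sample B: σ_y = 140.7 MPa, ρ = 8501 kg/m³, cost = 7.500 $/kg
  sample X: σ_y = 59.70 MPa, ρ = 738.7 kg/m³, cost = 1.460 $/kg
  sample V: σ_y = 280.0 MPa, ρ = 1856 kg/m³, cost = 587.0 $/kg
  sample X: M = 55.4 kN·m per $
  sample P: M = 16.8 kN·m per $
  sample J: M = 9.04 kN·m per $
  sample L: M = 6.03 kN·m per $
  sample G: M = 4.63 kN·m per $
  sample B: M = 2.21 kN·m per $
  sample V: M = 0.257 kN·m per $
The maximum is for sample X.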